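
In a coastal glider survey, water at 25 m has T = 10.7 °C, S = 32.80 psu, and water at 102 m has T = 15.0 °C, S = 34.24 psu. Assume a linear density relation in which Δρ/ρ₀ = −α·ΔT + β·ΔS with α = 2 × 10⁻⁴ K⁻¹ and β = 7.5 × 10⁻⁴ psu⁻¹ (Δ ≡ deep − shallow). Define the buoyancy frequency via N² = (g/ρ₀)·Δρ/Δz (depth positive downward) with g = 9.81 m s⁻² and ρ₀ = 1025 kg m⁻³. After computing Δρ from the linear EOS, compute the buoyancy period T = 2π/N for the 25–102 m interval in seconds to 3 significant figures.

1.19 × 10³ s

ΔT = +4.3 K, ΔS = +1.44 psu (deep − shallow).
Δρ/ρ₀ = −αΔT + βΔS = -8.60 × 10⁻⁴ + 1.08 × 10⁻³ = 2.20 × 10⁻⁴, so Δρ ≈ 0.2255 kg m⁻³.
N² = (g/ρ₀)·Δρ/Δz = g·(Δρ/ρ₀)/Δz = 9.81 × 2.20 × 10⁻⁴ / 77 = 2.8029 × 10⁻⁵ s⁻².
N = √(2.8029 × 10⁻⁵) = 5.2942 × 10⁻³ rad s⁻¹ → T = 2π/N = 1.1868 × 10³ s ≈ 1.19 × 10³ s.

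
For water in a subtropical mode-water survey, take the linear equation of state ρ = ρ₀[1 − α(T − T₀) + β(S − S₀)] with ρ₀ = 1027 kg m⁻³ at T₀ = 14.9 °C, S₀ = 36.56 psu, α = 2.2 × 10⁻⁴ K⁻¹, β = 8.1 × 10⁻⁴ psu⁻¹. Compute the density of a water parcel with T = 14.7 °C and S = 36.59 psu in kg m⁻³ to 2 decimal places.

1027.07 kg m⁻³

T − T₀ = -0.2 K, S − S₀ = +0.03 psu.
Bracket = 1 − α·(-0.2) + β·(+0.03) = 1 + (6.83 × 10⁻⁵) = 1.0000683.
ρ = 1027 × 1.0000683 = 1027.07 kg m⁻³.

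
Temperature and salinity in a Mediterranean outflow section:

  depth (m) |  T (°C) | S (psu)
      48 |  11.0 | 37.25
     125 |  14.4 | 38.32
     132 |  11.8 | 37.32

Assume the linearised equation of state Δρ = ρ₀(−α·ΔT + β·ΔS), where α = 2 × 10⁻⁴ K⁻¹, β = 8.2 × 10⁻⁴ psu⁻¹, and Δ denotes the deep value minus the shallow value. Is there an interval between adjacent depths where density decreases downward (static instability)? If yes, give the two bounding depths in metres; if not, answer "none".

125–132 m

Evaluate Δρ/ρ₀ = −αΔT + βΔS across each adjacent pair:
  48–125 m: −αΔT+βΔS = −(2 × 10⁻⁴)(+3.4)+(8.2 × 10⁻⁴)(+1.07) = 2.0 × 10⁻⁴ → stable
  125–132 m: −αΔT+βΔS = −(2 × 10⁻⁴)(-2.6)+(8.2 × 10⁻⁴)(-1.00) = -3.0 × 10⁻⁴ → UNSTABLE
The 125–132 m interval has Δρ < 0: lighter water underlies denser water.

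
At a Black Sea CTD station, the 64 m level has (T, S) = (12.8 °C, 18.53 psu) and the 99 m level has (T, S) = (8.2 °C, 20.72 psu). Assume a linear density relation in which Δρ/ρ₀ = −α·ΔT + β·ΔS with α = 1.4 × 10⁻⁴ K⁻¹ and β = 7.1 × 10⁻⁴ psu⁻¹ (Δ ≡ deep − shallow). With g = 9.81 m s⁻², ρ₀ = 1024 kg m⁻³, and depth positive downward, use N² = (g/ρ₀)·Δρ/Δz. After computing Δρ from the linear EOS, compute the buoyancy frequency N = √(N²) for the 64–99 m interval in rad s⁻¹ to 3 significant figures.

0.0248 rad s⁻¹

ΔT = -4.6 K, ΔS = +2.19 psu (deep − shallow).
Δρ/ρ₀ = −αΔT + βΔS = 6.44 × 10⁻⁴ + 1.5549 × 10⁻³ = 2.1989 × 10⁻³, so Δρ ≈ 2.252 kg m⁻³.
N² = (g/ρ₀)·Δρ/Δz = g·(Δρ/ρ₀)/Δz = 9.81 × 2.1989 × 10⁻³ / 35 = 6.1632 × 10⁻⁴ s⁻².
N = √(6.1632 × 10⁻⁴) = 0.024826 rad s⁻¹ ≈ 0.0248 rad s⁻¹.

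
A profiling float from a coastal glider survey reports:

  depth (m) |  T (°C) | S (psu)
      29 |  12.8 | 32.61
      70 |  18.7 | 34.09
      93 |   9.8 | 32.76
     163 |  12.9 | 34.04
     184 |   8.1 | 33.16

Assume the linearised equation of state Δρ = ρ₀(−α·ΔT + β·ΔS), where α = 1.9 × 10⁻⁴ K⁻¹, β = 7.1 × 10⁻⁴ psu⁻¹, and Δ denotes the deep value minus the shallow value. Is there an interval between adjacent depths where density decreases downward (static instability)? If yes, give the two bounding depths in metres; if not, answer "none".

29–70 m

Evaluate Δρ/ρ₀ = −αΔT + βΔS across each adjacent pair:
  29–70 m: −αΔT+βΔS = −(1.9 × 10⁻⁴)(+5.9)+(7.1 × 10⁻⁴)(+1.48) = -7.0 × 10⁻⁵ → UNSTABLE
  70–93 m: −αΔT+βΔS = −(1.9 × 10⁻⁴)(-8.9)+(7.1 × 10⁻⁴)(-1.33) = 7.5 × 10⁻⁴ → stable
  93–163 m: −αΔT+βΔS = −(1.9 × 10⁻⁴)(+3.1)+(7.1 × 10⁻⁴)(+1.28) = 3.2 × 10⁻⁴ → stable
  163–184 m: −αΔT+βΔS = −(1.9 × 10⁻⁴)(-4.8)+(7.1 × 10⁻⁴)(-0.88) = 2.9 × 10⁻⁴ → stable
The 29–70 m interval has Δρ < 0: lighter water underlies denser water.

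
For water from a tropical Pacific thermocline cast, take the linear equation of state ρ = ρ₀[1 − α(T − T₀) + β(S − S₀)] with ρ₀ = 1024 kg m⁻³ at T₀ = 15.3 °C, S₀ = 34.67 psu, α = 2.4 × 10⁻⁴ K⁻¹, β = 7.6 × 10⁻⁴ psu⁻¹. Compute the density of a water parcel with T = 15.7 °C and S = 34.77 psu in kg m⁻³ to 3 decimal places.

T − T₀ = +0.4 K, S − S₀ = +0.10 psu.
Bracket = 1 − α·(+0.4) + β·(+0.10) = 1 + (-2.00 × 10⁻⁵) = 0.9999800.
ρ = 1024 × 0.9999800 = 1023.980 kg m⁻³.

1023.980 kg m⁻³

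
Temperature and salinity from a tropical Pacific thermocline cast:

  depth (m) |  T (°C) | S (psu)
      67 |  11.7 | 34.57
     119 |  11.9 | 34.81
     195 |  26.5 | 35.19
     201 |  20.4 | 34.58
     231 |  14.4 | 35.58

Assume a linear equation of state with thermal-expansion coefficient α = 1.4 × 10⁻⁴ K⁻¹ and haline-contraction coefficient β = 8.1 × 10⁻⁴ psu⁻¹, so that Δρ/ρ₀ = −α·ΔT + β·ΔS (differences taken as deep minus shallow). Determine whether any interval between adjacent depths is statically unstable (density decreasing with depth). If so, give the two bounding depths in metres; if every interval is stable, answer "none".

Evaluate Δρ/ρ₀ = −αΔT + βΔS across each adjacent pair:
  67–119 m: −αΔT+βΔS = −(1.4 × 10⁻⁴)(+0.2)+(8.1 × 10⁻⁴)(+0.24) = 1.7 × 10⁻⁴ → stable
  119–195 m: −αΔT+βΔS = −(1.4 × 10⁻⁴)(+14.6)+(8.1 × 10⁻⁴)(+0.38) = -1.7 × 10⁻³ → UNSTABLE
  195–201 m: −αΔT+βΔS = −(1.4 × 10⁻⁴)(-6.1)+(8.1 × 10⁻⁴)(-0.61) = 3.6 × 10⁻⁴ → stable
  201–231 m: −αΔT+βΔS = −(1.4 × 10⁻⁴)(-6.0)+(8.1 × 10⁻⁴)(+1.00) = 1.6 × 10⁻³ → stable
The 119–195 m interval has Δρ < 0: lighter water underlies denser water.

119–195 m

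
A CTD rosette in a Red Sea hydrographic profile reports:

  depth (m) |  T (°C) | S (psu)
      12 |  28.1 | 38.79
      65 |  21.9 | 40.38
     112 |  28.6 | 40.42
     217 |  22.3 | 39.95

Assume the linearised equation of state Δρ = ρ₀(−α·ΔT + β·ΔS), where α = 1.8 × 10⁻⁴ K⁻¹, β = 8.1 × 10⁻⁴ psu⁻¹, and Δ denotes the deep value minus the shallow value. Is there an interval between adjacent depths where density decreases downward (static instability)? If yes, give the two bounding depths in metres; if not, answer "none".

Evaluate Δρ/ρ₀ = −αΔT + βΔS across each adjacent pair:
  12–65 m: −αΔT+βΔS = −(1.8 × 10⁻⁴)(-6.2)+(8.1 × 10⁻⁴)(+1.59) = 2.4 × 10⁻³ → stable
  65–112 m: −αΔT+βΔS = −(1.8 × 10⁻⁴)(+6.7)+(8.1 × 10⁻⁴)(+0.04) = -1.2 × 10⁻³ → UNSTABLE
  112–217 m: −αΔT+βΔS = −(1.8 × 10⁻⁴)(-6.3)+(8.1 × 10⁻⁴)(-0.47) = 7.5 × 10⁻⁴ → stable
The 65–112 m interval has Δρ < 0: lighter water underlies denser water.

65–112 m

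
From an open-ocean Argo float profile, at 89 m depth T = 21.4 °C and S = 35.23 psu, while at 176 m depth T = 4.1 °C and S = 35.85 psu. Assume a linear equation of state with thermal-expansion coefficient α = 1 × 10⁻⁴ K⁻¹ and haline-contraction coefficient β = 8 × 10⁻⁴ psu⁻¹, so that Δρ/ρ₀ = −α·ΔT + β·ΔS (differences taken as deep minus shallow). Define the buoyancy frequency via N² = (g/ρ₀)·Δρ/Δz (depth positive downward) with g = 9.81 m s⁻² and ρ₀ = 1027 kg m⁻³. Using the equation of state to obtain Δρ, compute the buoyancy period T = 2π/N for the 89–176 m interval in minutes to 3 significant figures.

6.61 min

ΔT = -17.3 K, ΔS = +0.62 psu (deep − shallow).
Δρ/ρ₀ = −αΔT + βΔS = 1.73 × 10⁻³ + 4.96 × 10⁻⁴ = 2.226 × 10⁻³, so Δρ ≈ 2.286 kg m⁻³.
N² = (g/ρ₀)·Δρ/Δz = g·(Δρ/ρ₀)/Δz = 9.81 × 2.226 × 10⁻³ / 87 = 2.5100 × 10⁻⁴ s⁻².
N = √(2.5100 × 10⁻⁴) = 0.015843 rad s⁻¹ → T = 2π/N = 396.59 s = 6.6098 min ≈ 6.61 min.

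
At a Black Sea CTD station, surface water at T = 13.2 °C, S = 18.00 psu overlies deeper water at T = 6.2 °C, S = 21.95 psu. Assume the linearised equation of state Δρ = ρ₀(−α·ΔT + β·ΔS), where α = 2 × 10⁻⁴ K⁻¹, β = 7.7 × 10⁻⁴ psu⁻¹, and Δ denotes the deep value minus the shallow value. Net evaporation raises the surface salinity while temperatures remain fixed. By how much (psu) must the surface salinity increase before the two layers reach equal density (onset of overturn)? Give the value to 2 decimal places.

5.77 psu

Neutral buoyancy requires −α(T_deep − T_surf) + β(S_deep − S_surf′) = 0.
S_surf′ = S_deep − (α/β)·ΔT = 21.95 − (2 × 10⁻⁴/7.7 × 10⁻⁴)·(-7.0) = 23.7682 psu.
Increase required: 23.7682 − 18.00 = 5.7682 psu.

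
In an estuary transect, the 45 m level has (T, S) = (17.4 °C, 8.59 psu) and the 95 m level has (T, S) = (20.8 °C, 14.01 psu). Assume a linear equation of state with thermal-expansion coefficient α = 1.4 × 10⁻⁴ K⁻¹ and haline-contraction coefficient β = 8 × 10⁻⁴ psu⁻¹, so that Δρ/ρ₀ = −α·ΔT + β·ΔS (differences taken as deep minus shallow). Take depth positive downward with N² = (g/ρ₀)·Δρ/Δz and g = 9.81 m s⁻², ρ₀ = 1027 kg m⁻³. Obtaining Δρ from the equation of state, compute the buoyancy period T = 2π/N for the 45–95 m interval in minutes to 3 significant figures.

ΔT = +3.4 K, ΔS = +5.42 psu (deep − shallow).
Δρ/ρ₀ = −αΔT + βΔS = -4.76 × 10⁻⁴ + 4.336 × 10⁻³ = 3.86 × 10⁻³, so Δρ ≈ 3.964 kg m⁻³.
N² = (g/ρ₀)·Δρ/Δz = g·(Δρ/ρ₀)/Δz = 9.81 × 3.86 × 10⁻³ / 50 = 7.5733 × 10⁻⁴ s⁻².
N = √(7.5733 × 10⁻⁴) = 0.027520 rad s⁻¹ → T = 2π/N = 228.31 s = 3.8052 min ≈ 3.81 min.

3.81 min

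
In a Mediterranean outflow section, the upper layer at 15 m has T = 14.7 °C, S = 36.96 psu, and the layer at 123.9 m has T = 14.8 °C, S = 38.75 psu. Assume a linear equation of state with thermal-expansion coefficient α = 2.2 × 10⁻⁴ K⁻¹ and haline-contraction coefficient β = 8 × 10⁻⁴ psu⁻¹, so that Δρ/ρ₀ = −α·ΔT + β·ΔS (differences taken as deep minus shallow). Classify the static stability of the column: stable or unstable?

ΔT = 14.8 − 14.7 = +0.1 K and ΔS = 38.75 − 36.96 = +1.79 psu (deep − shallow).
−αΔT = -2.20 × 10⁻⁵; βΔS = 1.432 × 10⁻³; sum Δρ/ρ₀ = 1.41 × 10⁻³.
Δρ/ρ₀ > 0, so Δρ > 0: deeper water is denser → statically stable.

stable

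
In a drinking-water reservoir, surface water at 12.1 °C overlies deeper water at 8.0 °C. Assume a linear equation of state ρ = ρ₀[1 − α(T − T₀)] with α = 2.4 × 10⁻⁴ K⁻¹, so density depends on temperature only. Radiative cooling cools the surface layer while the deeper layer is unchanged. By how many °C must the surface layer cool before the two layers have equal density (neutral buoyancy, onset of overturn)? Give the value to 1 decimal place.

4.1 °C

With temperature the only control, equal density requires T_surf′ = T_deep.
T_surf′ = 8.0 °C.
Cooling required: 12.1 − 8.0 = 4.1 °C.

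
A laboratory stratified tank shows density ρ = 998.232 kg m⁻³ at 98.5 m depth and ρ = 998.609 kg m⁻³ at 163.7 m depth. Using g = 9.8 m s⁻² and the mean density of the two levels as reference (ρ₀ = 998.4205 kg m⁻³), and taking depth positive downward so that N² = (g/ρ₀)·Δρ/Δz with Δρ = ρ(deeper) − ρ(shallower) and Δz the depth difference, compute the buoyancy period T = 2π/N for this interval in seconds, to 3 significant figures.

834 s

Δρ = 998.609 − 998.232 = 0.377 kg m⁻³ over Δz = 163.7 − 98.5 = 65.2 m.
N² = (9.8/998.4205) × (0.377/65.2) = 5.6755 × 10⁻⁵ s⁻².
N = √(5.6755 × 10⁻⁵) = 7.5336 × 10⁻³ rad s⁻¹, so T = 2π/N = 834.02 s ≈ 834 s.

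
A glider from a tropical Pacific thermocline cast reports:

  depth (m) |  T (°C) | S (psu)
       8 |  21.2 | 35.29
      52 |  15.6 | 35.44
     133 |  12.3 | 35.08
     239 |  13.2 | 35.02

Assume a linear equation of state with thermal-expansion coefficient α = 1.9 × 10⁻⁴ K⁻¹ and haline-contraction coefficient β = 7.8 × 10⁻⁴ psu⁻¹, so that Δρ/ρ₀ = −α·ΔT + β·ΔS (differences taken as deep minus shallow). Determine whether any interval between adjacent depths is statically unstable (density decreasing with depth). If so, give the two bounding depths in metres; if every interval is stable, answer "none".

133–239 m

Evaluate Δρ/ρ₀ = −αΔT + βΔS across each adjacent pair:
  8–52 m: −αΔT+βΔS = −(1.9 × 10⁻⁴)(-5.6)+(7.8 × 10⁻⁴)(+0.15) = 1.2 × 10⁻³ → stable
  52–133 m: −αΔT+βΔS = −(1.9 × 10⁻⁴)(-3.3)+(7.8 × 10⁻⁴)(-0.36) = 3.5 × 10⁻⁴ → stable
  133–239 m: −αΔT+βΔS = −(1.9 × 10⁻⁴)(+0.9)+(7.8 × 10⁻⁴)(-0.06) = -2.2 × 10⁻⁴ → UNSTABLE
The 133–239 m interval has Δρ < 0: lighter water underlies denser water.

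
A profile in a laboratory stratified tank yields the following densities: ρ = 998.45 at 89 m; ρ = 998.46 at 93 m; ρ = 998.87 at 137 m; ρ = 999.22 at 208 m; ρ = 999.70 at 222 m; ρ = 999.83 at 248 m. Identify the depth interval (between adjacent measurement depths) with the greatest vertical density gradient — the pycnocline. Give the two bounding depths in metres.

Compute the density gradient over each adjacent pair:
  89–93 m: Δρ/Δz = 0.01/4 = 2.5 × 10⁻³ kg m⁻⁴
  93–137 m: Δρ/Δz = 0.41/44 = 9.3 × 10⁻³ kg m⁻⁴
  137–208 m: Δρ/Δz = 0.35/71 = 4.9 × 10⁻³ kg m⁻⁴
  208–222 m: Δρ/Δz = 0.48/14 = 0.034 kg m⁻⁴
  222–248 m: Δρ/Δz = 0.13/26 = 5.0 × 10⁻³ kg m⁻⁴
The largest gradient is in the 208–222 m interval — the pycnocline.

208–222 m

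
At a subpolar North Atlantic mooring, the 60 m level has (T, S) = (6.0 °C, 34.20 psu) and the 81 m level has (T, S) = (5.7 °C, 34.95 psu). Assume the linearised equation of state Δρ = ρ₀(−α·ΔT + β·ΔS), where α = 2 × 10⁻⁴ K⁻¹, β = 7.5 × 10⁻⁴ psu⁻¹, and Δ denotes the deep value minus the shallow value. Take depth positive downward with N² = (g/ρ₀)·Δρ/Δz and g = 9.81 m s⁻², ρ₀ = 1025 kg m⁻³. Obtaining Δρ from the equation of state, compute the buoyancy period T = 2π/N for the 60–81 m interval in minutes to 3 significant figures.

ΔT = -0.3 K, ΔS = +0.75 psu (deep − shallow).
Δρ/ρ₀ = −αΔT + βΔS = 6.00 × 10⁻⁵ + 5.625 × 10⁻⁴ = 6.225 × 10⁻⁴, so Δρ ≈ 0.6381 kg m⁻³.
N² = (g/ρ₀)·Δρ/Δz = g·(Δρ/ρ₀)/Δz = 9.81 × 6.225 × 10⁻⁴ / 21 = 2.9080 × 10⁻⁴ s⁻².
N = √(2.9080 × 10⁻⁴) = 0.017053 rad s⁻¹ → T = 2π/N = 368.45 s = 6.1408 min ≈ 6.14 min.

6.14 min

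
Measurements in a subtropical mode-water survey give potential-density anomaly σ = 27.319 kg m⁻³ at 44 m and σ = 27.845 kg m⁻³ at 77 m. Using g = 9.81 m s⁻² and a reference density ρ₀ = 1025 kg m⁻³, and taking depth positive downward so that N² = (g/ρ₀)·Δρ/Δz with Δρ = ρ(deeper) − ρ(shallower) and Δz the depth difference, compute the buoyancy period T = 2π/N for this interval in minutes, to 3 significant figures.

Δρ = 1027.845 − 1027.319 = 0.526 kg m⁻³ over Δz = 77 − 44 = 33 m.
N² = (9.81/1025) × (0.526/33) = 1.5255 × 10⁻⁴ s⁻².
N = √(1.5255 × 10⁻⁴) = 0.012351 rad s⁻¹, so T = 2π/N = 508.72 s = 8.4787 min ≈ 8.48 min.

8.48 min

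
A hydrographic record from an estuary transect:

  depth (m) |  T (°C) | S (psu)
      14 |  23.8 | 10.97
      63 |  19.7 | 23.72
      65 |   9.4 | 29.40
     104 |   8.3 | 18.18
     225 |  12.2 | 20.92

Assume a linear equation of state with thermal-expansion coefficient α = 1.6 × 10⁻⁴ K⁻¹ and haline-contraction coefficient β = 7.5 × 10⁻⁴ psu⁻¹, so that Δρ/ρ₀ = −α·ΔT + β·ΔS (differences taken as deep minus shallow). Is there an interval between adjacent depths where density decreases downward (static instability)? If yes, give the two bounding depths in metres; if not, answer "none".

65–104 m

Evaluate Δρ/ρ₀ = −αΔT + βΔS across each adjacent pair:
  14–63 m: −αΔT+βΔS = −(1.6 × 10⁻⁴)(-4.1)+(7.5 × 10⁻⁴)(+12.75) = 0.010 → stable
  63–65 m: −αΔT+βΔS = −(1.6 × 10⁻⁴)(-10.3)+(7.5 × 10⁻⁴)(+5.68) = 5.9 × 10⁻³ → stable
  65–104 m: −αΔT+βΔS = −(1.6 × 10⁻⁴)(-1.1)+(7.5 × 10⁻⁴)(-11.22) = -8.2 × 10⁻³ → UNSTABLE
  104–225 m: −αΔT+βΔS = −(1.6 × 10⁻⁴)(+3.9)+(7.5 × 10⁻⁴)(+2.74) = 1.4 × 10⁻³ → stable
The 65–104 m interval has Δρ < 0: lighter water underlies denser water.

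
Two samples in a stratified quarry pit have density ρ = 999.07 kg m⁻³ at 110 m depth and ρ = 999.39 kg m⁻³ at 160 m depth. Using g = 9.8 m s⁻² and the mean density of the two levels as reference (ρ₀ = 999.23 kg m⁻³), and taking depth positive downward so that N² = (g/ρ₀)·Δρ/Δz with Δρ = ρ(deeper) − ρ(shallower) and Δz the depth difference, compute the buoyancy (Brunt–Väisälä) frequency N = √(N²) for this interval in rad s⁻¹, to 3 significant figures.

7.92 × 10⁻³ rad s⁻¹

Δρ = 999.39 − 999.07 = 0.32 kg m⁻³ over Δz = 160 − 110 = 50 m.
N² = (9.8/999.23) × (0.32/50) = 6.2768 × 10⁻⁵ s⁻².
N = √(6.2768 × 10⁻⁵) = 7.9226 × 10⁻³ rad s⁻¹ ≈ 7.92 × 10⁻³ rad s⁻¹.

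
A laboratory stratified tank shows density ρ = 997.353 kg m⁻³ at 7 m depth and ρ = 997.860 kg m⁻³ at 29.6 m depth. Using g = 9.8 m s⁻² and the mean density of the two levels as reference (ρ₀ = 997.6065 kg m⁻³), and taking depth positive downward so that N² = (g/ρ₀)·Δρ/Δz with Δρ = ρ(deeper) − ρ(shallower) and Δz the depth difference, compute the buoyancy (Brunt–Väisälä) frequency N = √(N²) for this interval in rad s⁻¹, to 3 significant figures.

0.0148 rad s⁻¹

Δρ = 997.860 − 997.353 = 0.507 kg m⁻³ over Δz = 29.6 − 7 = 22.6 m.
N² = (9.8/997.6065) × (0.507/22.6) = 2.2038 × 10⁻⁴ s⁻².
N = √(2.2038 × 10⁻⁴) = 0.014845 rad s⁻¹ ≈ 0.0148 rad s⁻¹.
Since Δρ > 0 the layer is stably stratified.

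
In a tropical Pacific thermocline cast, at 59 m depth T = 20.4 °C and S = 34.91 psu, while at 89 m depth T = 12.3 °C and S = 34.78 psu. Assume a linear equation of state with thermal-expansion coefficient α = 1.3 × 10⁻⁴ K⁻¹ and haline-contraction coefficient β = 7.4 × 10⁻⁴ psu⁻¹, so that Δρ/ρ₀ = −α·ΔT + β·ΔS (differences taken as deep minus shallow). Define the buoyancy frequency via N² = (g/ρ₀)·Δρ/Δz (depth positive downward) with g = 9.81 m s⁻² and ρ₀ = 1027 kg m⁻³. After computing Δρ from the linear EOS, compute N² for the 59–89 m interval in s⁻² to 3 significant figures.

ΔT = -8.1 K, ΔS = -0.13 psu (deep − shallow).
Δρ/ρ₀ = −αΔT + βΔS = 1.053 × 10⁻³ − 9.62 × 10⁻⁵ = 9.568 × 10⁻⁴, so Δρ ≈ 0.9826 kg m⁻³.
N² = (g/ρ₀)·Δρ/Δz = g·(Δρ/ρ₀)/Δz = 9.81 × 9.568 × 10⁻⁴ / 30 = 3.1287 × 10⁻⁴ s⁻² ≈ 3.13 × 10⁻⁴ s⁻².

3.13 × 10⁻⁴ s⁻²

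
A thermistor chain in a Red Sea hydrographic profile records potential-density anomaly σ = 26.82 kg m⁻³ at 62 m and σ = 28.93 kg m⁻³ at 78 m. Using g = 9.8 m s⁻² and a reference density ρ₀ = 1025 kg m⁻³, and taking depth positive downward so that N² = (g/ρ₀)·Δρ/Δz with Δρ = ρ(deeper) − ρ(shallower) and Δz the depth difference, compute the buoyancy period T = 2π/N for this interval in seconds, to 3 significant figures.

Δρ = 1028.93 − 1026.82 = 2.11 kg m⁻³ over Δz = 78 − 62 = 16 m.
N² = (9.8/1025) × (2.11/16) = 1.2609 × 10⁻³ s⁻².
N = √(1.2609 × 10⁻³) = 0.035509 rad s⁻¹, so T = 2π/N = 176.95 s ≈ 177 s.
Since Δρ > 0 the layer is stably stratified.

177 s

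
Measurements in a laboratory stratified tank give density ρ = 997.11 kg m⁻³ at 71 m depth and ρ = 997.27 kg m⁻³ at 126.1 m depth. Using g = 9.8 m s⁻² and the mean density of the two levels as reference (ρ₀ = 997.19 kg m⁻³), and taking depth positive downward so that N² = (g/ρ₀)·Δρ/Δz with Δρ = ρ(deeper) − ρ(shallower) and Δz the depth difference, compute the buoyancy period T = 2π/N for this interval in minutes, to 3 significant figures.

Δρ = 997.27 − 997.11 = 0.16 kg m⁻³ over Δz = 126.1 − 71 = 55.1 m.
N² = (9.8/997.19) × (0.16/55.1) = 2.8538 × 10⁻⁵ s⁻².
N = √(2.8538 × 10⁻⁵) = 5.3421 × 10⁻³ rad s⁻¹, so T = 2π/N = 1.1762 × 10³ s = 19.603 min ≈ 19.6 min.

19.6 min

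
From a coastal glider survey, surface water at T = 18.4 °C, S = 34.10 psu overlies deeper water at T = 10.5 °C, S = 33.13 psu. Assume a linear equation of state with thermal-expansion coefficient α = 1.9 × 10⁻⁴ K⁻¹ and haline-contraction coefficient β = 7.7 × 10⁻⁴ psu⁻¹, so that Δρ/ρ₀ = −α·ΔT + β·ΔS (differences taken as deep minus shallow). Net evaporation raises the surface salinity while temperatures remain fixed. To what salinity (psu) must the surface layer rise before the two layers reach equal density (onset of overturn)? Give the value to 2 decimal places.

Neutral buoyancy requires −α(T_deep − T_surf) + β(S_deep − S_surf′) = 0.
S_surf′ = S_deep − (α/β)·ΔT = 33.13 − (1.9 × 10⁻⁴/7.7 × 10⁻⁴)·(-7.9) = 35.0794 psu.
Increase required: 35.0794 − 34.10 = 0.9794 psu.

35.08 psu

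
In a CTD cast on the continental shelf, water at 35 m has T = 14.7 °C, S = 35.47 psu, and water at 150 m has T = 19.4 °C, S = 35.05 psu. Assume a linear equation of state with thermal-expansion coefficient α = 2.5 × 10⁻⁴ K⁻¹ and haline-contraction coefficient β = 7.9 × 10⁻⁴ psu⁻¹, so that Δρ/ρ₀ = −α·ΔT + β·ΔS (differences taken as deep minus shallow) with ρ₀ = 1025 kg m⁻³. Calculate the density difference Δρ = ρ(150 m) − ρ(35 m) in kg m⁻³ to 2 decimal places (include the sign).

ΔT = +4.7 K, ΔS = -0.42 psu (deep − shallow).
Δρ/ρ₀ = −(2.5 × 10⁻⁴)(+4.7) + (7.9 × 10⁻⁴)(-0.42) = -1.5068 × 10⁻³.
Δρ = 1025 × (-1.5068 × 10⁻³) = -1.54 kg m⁻³.
Negative Δρ: lighter below, statically unstable.

-1.54 kg m⁻³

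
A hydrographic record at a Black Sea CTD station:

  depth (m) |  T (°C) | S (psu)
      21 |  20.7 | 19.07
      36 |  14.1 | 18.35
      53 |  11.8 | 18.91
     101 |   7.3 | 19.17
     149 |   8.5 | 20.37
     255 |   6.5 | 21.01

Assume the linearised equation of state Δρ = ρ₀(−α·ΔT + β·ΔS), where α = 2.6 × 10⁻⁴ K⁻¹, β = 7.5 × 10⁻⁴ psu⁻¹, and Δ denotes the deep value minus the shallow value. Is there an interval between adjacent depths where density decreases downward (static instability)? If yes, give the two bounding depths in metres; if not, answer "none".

Evaluate Δρ/ρ₀ = −αΔT + βΔS across each adjacent pair:
  21–36 m: −αΔT+βΔS = −(2.6 × 10⁻⁴)(-6.6)+(7.5 × 10⁻⁴)(-0.72) = 1.2 × 10⁻³ → stable
  36–53 m: −αΔT+βΔS = −(2.6 × 10⁻⁴)(-2.3)+(7.5 × 10⁻⁴)(+0.56) = 1.0 × 10⁻³ → stable
  53–101 m: −αΔT+βΔS = −(2.6 × 10⁻⁴)(-4.5)+(7.5 × 10⁻⁴)(+0.26) = 1.4 × 10⁻³ → stable
  101–149 m: −αΔT+βΔS = −(2.6 × 10⁻⁴)(+1.2)+(7.5 × 10⁻⁴)(+1.20) = 5.9 × 10⁻⁴ → stable
  149–255 m: −αΔT+βΔS = −(2.6 × 10⁻⁴)(-2.0)+(7.5 × 10⁻⁴)(+0.64) = 1.0 × 10⁻³ → stable
Every interval has Δρ > 0: the column is stably stratified throughout.

none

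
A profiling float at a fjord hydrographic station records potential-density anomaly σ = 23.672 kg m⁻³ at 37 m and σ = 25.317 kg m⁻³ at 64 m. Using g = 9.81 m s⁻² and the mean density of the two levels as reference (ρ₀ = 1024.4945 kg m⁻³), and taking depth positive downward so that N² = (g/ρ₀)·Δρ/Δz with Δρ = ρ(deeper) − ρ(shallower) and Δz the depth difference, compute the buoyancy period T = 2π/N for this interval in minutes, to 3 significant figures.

4.34 min

Δρ = 1025.317 − 1023.672 = 1.645 kg m⁻³ over Δz = 64 − 37 = 27 m.
N² = (9.81/1024.4945) × (1.645/27) = 5.8339 × 10⁻⁴ s⁻².
N = √(5.8339 × 10⁻⁴) = 0.024153 rad s⁻¹, so T = 2π/N = 260.14 s = 4.3357 min ≈ 4.34 min.
N² > 0, so the interval is statically stable.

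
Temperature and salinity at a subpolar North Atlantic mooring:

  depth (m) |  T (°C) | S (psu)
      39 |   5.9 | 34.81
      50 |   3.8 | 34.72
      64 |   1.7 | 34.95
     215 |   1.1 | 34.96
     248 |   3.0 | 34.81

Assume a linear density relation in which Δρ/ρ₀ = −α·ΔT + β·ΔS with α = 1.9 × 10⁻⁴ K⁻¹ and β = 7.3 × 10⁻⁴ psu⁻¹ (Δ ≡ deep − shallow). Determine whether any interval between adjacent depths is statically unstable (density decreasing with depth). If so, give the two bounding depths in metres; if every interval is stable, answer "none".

Evaluate Δρ/ρ₀ = −αΔT + βΔS across each adjacent pair:
  39–50 m: −αΔT+βΔS = −(1.9 × 10⁻⁴)(-2.1)+(7.3 × 10⁻⁴)(-0.09) = 3.3 × 10⁻⁴ → stable
  50–64 m: −αΔT+βΔS = −(1.9 × 10⁻⁴)(-2.1)+(7.3 × 10⁻⁴)(+0.23) = 5.7 × 10⁻⁴ → stable
  64–215 m: −αΔT+βΔS = −(1.9 × 10⁻⁴)(-0.6)+(7.3 × 10⁻⁴)(+0.01) = 1.2 × 10⁻⁴ → stable
  215–248 m: −αΔT+βΔS = −(1.9 × 10⁻⁴)(+1.9)+(7.3 × 10⁻⁴)(-0.15) = -4.7 × 10⁻⁴ → UNSTABLE
The 215–248 m interval has Δρ < 0: lighter water underlies denser water.

215–248 m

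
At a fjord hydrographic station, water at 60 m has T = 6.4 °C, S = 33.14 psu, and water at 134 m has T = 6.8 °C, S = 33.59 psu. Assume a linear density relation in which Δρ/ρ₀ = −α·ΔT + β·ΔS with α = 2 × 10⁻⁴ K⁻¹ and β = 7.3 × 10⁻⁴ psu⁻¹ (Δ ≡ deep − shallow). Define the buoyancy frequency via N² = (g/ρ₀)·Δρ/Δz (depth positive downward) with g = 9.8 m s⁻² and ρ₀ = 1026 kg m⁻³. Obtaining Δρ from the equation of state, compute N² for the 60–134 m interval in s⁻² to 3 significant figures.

3.29 × 10⁻⁵ s⁻²

ΔT = +0.4 K, ΔS = +0.45 psu (deep − shallow).
Δρ/ρ₀ = −αΔT + βΔS = -8.00 × 10⁻⁵ + 3.285 × 10⁻⁴ = 2.485 × 10⁻⁴, so Δρ ≈ 0.2550 kg m⁻³.
N² = (g/ρ₀)·Δρ/Δz = g·(Δρ/ρ₀)/Δz = 9.8 × 2.485 × 10⁻⁴ / 74 = 3.2909 × 10⁻⁵ s⁻² ≈ 3.29 × 10⁻⁵ s⁻².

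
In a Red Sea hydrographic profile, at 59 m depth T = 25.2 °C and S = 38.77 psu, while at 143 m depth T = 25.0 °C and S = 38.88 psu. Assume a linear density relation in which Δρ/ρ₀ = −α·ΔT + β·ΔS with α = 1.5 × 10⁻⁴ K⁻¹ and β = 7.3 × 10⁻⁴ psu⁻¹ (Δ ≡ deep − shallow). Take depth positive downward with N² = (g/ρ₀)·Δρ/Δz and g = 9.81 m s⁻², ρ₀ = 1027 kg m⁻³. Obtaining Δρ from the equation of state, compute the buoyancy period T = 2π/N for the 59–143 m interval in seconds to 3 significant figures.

ΔT = -0.2 K, ΔS = +0.11 psu (deep − shallow).
Δρ/ρ₀ = −αΔT + βΔS = 3.00 × 10⁻⁵ + 8.03 × 10⁻⁵ = 1.103 × 10⁻⁴, so Δρ ≈ 0.1133 kg m⁻³.
N² = (g/ρ₀)·Δρ/Δz = g·(Δρ/ρ₀)/Δz = 9.81 × 1.103 × 10⁻⁴ / 84 = 1.2881 × 10⁻⁵ s⁻².
N = √(1.2881 × 10⁻⁵) = 3.5890 × 10⁻³ rad s⁻¹ → T = 2π/N = 1.7507 × 10³ s ≈ 1.75 × 10³ s.

1.75 × 10³ s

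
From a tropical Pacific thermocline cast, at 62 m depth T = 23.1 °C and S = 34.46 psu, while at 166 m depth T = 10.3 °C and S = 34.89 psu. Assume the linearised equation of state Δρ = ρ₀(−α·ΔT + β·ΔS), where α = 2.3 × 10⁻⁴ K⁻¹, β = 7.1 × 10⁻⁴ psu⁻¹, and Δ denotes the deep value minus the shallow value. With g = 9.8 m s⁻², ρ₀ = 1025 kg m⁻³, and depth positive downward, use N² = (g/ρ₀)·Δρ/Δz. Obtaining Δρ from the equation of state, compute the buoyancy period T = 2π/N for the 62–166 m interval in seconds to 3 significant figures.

ΔT = -12.8 K, ΔS = +0.43 psu (deep − shallow).
Δρ/ρ₀ = −αΔT + βΔS = 2.944 × 10⁻³ + 3.053 × 10⁻⁴ = 3.2493 × 10⁻³, so Δρ ≈ 3.331 kg m⁻³.
N² = (g/ρ₀)·Δρ/Δz = g·(Δρ/ρ₀)/Δz = 9.8 × 3.2493 × 10⁻³ / 104 = 3.0618 × 10⁻⁴ s⁻².
N = √(3.0618 × 10⁻⁴) = 0.017498 rad s⁻¹ → T = 2π/N = 359.08 s ≈ 359 s.

359 s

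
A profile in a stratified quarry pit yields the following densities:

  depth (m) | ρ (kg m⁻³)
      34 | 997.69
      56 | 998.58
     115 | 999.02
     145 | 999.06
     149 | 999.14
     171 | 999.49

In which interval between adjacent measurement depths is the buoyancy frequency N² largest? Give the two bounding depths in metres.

34–56 m

Compute the density gradient over each adjacent pair:
  34–56 m: Δρ/Δz = 0.89/22 = 0.040 kg m⁻⁴
  56–115 m: Δρ/Δz = 0.44/59 = 7.5 × 10⁻³ kg m⁻⁴
  115–145 m: Δρ/Δz = 0.04/30 = 1.3 × 10⁻³ kg m⁻⁴
  145–149 m: Δρ/Δz = 0.08/4 = 0.020 kg m⁻⁴
  149–171 m: Δρ/Δz = 0.35/22 = 0.016 kg m⁻⁴
The largest gradient is in the 34–56 m interval — the pycnocline.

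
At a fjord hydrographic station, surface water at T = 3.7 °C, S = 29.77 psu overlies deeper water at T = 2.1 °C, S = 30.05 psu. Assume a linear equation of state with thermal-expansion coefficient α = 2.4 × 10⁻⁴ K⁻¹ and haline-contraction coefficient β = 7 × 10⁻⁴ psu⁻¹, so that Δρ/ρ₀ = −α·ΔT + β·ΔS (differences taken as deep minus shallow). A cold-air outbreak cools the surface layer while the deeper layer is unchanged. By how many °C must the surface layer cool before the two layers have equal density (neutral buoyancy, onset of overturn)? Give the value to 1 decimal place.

2.4 °C

Neutral buoyancy requires Δρ = 0, i.e. −α(T_deep − T_surf′) + β(S_deep − S_surf) = 0.
T_surf′ = T_deep − (β/α)·ΔS = 2.1 − (7 × 10⁻⁴/2.4 × 10⁻⁴)·(+0.28) = 1.283 °C.
Cooling required: 3.7 − (1.283) = 2.417 °C.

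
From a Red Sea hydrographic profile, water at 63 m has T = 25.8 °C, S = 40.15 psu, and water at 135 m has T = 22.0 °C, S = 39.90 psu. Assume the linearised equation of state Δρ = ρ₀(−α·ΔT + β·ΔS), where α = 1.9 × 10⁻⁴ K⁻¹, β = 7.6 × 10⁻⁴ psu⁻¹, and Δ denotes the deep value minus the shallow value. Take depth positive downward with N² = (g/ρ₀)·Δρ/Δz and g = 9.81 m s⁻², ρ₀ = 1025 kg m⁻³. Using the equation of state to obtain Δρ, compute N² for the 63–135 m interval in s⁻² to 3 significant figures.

7.25 × 10⁻⁵ s⁻²

ΔT = -3.8 K, ΔS = -0.25 psu (deep − shallow).
Δρ/ρ₀ = −αΔT + βΔS = 7.22 × 10⁻⁴ − 1.90 × 10⁻⁴ = 5.32 × 10⁻⁴, so Δρ ≈ 0.5453 kg m⁻³.
N² = (g/ρ₀)·Δρ/Δz = g·(Δρ/ρ₀)/Δz = 9.81 × 5.32 × 10⁻⁴ / 72 = 7.2485 × 10⁻⁵ s⁻² ≈ 7.25 × 10⁻⁵ s⁻².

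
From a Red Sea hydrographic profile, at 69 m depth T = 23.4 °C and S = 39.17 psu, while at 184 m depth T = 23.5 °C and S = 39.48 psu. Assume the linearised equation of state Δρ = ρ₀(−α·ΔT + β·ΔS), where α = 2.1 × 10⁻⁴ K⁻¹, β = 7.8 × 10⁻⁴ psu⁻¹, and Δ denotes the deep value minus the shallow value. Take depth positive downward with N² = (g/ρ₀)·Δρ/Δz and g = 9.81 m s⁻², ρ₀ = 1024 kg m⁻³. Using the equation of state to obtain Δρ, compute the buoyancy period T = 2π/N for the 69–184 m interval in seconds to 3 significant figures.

1.45 × 10³ s

ΔT = +0.1 K, ΔS = +0.31 psu (deep − shallow).
Δρ/ρ₀ = −αΔT + βΔS = -2.10 × 10⁻⁵ + 2.418 × 10⁻⁴ = 2.208 × 10⁻⁴, so Δρ ≈ 0.2261 kg m⁻³.
N² = (g/ρ₀)·Δρ/Δz = g·(Δρ/ρ₀)/Δz = 9.81 × 2.208 × 10⁻⁴ / 115 = 1.8835 × 10⁻⁵ s⁻².
N = √(1.8835 × 10⁻⁵) = 4.3399 × 10⁻³ rad s⁻¹ → T = 2π/N = 1.4478 × 10³ s ≈ 1.45 × 10³ s.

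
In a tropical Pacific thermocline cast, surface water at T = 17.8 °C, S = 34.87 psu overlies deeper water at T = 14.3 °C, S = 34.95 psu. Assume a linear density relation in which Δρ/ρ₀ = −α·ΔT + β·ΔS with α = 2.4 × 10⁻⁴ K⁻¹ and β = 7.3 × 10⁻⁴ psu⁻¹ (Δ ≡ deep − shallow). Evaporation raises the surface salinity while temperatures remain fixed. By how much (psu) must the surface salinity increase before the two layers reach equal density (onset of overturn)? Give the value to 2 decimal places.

1.23 psu

Neutral buoyancy requires −α(T_deep − T_surf) + β(S_deep − S_surf′) = 0.
S_surf′ = S_deep − (α/β)·ΔT = 34.95 − (2.4 × 10⁻⁴/7.3 × 10⁻⁴)·(-3.5) = 36.1007 psu.
Increase required: 36.1007 − 34.87 = 1.2307 psu.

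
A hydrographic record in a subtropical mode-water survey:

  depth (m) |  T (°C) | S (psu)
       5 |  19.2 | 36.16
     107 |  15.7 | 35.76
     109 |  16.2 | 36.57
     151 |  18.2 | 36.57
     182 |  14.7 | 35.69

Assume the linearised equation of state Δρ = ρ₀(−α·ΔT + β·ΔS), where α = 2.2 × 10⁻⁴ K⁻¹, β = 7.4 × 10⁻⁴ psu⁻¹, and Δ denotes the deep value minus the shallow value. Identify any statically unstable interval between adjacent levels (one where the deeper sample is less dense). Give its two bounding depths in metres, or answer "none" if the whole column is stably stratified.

109–151 m

Evaluate Δρ/ρ₀ = −αΔT + βΔS across each adjacent pair:
  5–107 m: −αΔT+βΔS = −(2.2 × 10⁻⁴)(-3.5)+(7.4 × 10⁻⁴)(-0.40) = 4.7 × 10⁻⁴ → stable
  107–109 m: −αΔT+βΔS = −(2.2 × 10⁻⁴)(+0.5)+(7.4 × 10⁻⁴)(+0.81) = 4.9 × 10⁻⁴ → stable
  109–151 m: −αΔT+βΔS = −(2.2 × 10⁻⁴)(+2.0)+(7.4 × 10⁻⁴)(+0.00) = -4.4 × 10⁻⁴ → UNSTABLE
  151–182 m: −αΔT+βΔS = −(2.2 × 10⁻⁴)(-3.5)+(7.4 × 10⁻⁴)(-0.88) = 1.2 × 10⁻⁴ → stable
The 109–151 m interval has Δρ < 0: lighter water underlies denser water.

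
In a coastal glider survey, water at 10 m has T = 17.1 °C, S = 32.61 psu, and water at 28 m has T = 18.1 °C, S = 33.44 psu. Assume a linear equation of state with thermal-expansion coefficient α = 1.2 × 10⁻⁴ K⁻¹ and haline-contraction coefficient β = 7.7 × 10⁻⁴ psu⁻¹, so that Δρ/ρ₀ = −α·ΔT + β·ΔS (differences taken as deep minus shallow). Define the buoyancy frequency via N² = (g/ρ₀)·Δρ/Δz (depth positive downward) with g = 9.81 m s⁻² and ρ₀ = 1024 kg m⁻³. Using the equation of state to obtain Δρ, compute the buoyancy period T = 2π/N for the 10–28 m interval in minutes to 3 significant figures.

6.23 min

ΔT = +1.0 K, ΔS = +0.83 psu (deep − shallow).
Δρ/ρ₀ = −αΔT + βΔS = -1.20 × 10⁻⁴ + 6.391 × 10⁻⁴ = 5.191 × 10⁻⁴, so Δρ ≈ 0.5316 kg m⁻³.
N² = (g/ρ₀)·Δρ/Δz = g·(Δρ/ρ₀)/Δz = 9.81 × 5.191 × 10⁻⁴ / 18 = 2.8291 × 10⁻⁴ s⁻².
N = √(2.8291 × 10⁻⁴) = 0.016820 rad s⁻¹ → T = 2π/N = 373.55 s = 6.2258 min ≈ 6.23 min.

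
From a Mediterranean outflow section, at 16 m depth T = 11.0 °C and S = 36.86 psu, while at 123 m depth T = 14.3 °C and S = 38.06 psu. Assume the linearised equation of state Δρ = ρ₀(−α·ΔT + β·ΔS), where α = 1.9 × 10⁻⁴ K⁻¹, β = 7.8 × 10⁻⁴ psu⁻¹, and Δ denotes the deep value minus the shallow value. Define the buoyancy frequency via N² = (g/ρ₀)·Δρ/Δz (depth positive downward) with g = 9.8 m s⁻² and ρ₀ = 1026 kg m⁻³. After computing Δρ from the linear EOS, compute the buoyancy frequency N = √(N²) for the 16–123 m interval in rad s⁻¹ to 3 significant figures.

ΔT = +3.3 K, ΔS = +1.20 psu (deep − shallow).
Δρ/ρ₀ = −αΔT + βΔS = -6.27 × 10⁻⁴ + 9.36 × 10⁻⁴ = 3.09 × 10⁻⁴, so Δρ ≈ 0.3170 kg m⁻³.
N² = (g/ρ₀)·Δρ/Δz = g·(Δρ/ρ₀)/Δz = 9.8 × 3.09 × 10⁻⁴ / 107 = 2.8301 × 10⁻⁵ s⁻².
N = √(2.8301 × 10⁻⁵) = 5.3199 × 10⁻³ rad s⁻¹ ≈ 5.32 × 10⁻³ rad s⁻¹.

5.32 × 10⁻³ rad s⁻¹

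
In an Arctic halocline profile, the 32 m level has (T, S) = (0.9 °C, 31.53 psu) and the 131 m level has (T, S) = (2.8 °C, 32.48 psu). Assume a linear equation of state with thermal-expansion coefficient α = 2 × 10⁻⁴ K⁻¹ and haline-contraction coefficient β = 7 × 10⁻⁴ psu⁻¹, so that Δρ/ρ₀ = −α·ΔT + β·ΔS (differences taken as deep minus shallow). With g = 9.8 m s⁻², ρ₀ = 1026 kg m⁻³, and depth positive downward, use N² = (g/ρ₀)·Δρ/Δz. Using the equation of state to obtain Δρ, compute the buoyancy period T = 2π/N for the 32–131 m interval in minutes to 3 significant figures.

19.7 min

ΔT = +1.9 K, ΔS = +0.95 psu (deep − shallow).
Δρ/ρ₀ = −αΔT + βΔS = -3.80 × 10⁻⁴ + 6.65 × 10⁻⁴ = 2.85 × 10⁻⁴, so Δρ ≈ 0.2924 kg m⁻³.
N² = (g/ρ₀)·Δρ/Δz = g·(Δρ/ρ₀)/Δz = 9.8 × 2.85 × 10⁻⁴ / 99 = 2.8212 × 10⁻⁵ s⁻².
N = √(2.8212 × 10⁻⁵) = 5.3115 × 10⁻³ rad s⁻¹ → T = 2π/N = 1.1829 × 10³ s = 19.715 min ≈ 19.7 min.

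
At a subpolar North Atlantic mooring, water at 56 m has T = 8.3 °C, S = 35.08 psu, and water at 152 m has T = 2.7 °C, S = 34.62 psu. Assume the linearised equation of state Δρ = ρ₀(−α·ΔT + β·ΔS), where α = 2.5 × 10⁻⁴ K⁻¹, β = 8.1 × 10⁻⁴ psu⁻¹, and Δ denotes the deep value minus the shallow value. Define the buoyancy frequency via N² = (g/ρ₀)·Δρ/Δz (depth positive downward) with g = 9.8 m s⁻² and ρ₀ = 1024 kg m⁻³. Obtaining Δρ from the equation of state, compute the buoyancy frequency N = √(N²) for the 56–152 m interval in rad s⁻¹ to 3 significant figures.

ΔT = -5.6 K, ΔS = -0.46 psu (deep − shallow).
Δρ/ρ₀ = −αΔT + βΔS = 1.40 × 10⁻³ − 3.726 × 10⁻⁴ = 1.0274 × 10⁻³, so Δρ ≈ 1.052 kg m⁻³.
N² = (g/ρ₀)·Δρ/Δz = g·(Δρ/ρ₀)/Δz = 9.8 × 1.0274 × 10⁻³ / 96 = 1.0488 × 10⁻⁴ s⁻².
N = √(1.0488 × 10⁻⁴) = 0.010241 rad s⁻¹ ≈ 0.0102 rad s⁻¹.

0.0102 rad s⁻¹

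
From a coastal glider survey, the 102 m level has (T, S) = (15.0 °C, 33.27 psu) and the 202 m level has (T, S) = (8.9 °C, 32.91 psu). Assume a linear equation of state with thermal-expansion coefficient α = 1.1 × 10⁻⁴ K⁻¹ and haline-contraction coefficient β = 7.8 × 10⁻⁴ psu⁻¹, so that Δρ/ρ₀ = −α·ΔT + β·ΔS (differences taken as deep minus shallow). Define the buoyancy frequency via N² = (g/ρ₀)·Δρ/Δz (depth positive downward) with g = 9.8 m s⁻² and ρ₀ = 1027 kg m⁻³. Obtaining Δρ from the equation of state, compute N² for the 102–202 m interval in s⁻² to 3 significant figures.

3.82 × 10⁻⁵ s⁻²

ΔT = -6.1 K, ΔS = -0.36 psu (deep − shallow).
Δρ/ρ₀ = −αΔT + βΔS = 6.71 × 10⁻⁴ − 2.808 × 10⁻⁴ = 3.902 × 10⁻⁴, so Δρ ≈ 0.4007 kg m⁻³.
N² = (g/ρ₀)·Δρ/Δz = g·(Δρ/ρ₀)/Δz = 9.8 × 3.902 × 10⁻⁴ / 100 = 3.8240 × 10⁻⁵ s⁻² ≈ 3.82 × 10⁻⁵ s⁻².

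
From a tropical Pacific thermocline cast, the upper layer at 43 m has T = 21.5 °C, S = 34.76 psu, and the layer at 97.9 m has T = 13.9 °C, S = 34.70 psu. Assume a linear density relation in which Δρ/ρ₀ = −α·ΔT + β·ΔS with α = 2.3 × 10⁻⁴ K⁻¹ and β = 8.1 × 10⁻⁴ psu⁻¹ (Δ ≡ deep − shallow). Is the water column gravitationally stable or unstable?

ΔT = 13.9 − 21.5 = -7.6 K and ΔS = 34.70 − 34.76 = -0.06 psu (deep − shallow).
−αΔT = 1.748 × 10⁻³; βΔS = -4.86 × 10⁻⁵; sum Δρ/ρ₀ = 1.6994 × 10⁻³.
Δρ/ρ₀ > 0, so Δρ > 0: deeper water is denser → statically stable.

stable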